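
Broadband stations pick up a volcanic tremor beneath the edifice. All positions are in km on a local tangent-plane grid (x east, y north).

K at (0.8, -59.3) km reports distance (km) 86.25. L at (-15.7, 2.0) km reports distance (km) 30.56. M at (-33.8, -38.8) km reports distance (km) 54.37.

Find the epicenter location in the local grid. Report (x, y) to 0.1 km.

Circle about each station: (x − 0.8)² + (y + 59.3)² = 86.25²; (x + 15.7)² + (y − 2.0)² = 30.56²; (x + 33.8)² + (y + 38.8)² = 54.37².
Subtracting pairs of circle equations eliminates x²+y² and gives linear equations (the radical axes):
-33.0 x + 122.6 y = 3238.51
-69.2 x + 41.0 y = 3613.72
Solving the 2×2 system: x ≈ -43.5, y ≈ 14.7 km.

x ≈ -43.5 km, y ≈ 14.7 km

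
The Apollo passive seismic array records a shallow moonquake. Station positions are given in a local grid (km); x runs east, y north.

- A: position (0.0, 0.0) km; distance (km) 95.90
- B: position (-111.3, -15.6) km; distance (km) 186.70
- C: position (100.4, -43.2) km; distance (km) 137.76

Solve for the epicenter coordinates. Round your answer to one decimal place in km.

Circle about each station: x² + y² = 95.90²; (x + 111.3)² + (y + 15.6)² = 186.70²; (x − 100.4)² + (y + 43.2)² = 137.76².
Subtracting pairs of circle equations eliminates x²+y² and gives linear equations (the radical axes):
-222.6 x − 31.2 y = -13029.03
200.8 x − 86.4 y = 2165.39
Solving the 2×2 system: x ≈ 46.8, y ≈ 83.7 km.
Check against A (with the unrounded x, y): √(x²+y²) = 95.90 ≈ 95.90 km. ✓

(46.8, 83.7)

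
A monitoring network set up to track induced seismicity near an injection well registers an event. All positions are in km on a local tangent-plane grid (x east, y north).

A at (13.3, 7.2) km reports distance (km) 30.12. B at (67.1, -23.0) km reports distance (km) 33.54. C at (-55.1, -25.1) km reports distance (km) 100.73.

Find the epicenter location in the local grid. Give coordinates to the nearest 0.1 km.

(42.5, -0.2)

Circle about each station: (x − 13.3)² + (y − 7.2)² = 30.12²; (x − 67.1)² + (y + 23.0)² = 33.54²; (x + 55.1)² + (y + 25.1)² = 100.73².
Subtracting the A equation from the B and C equations removes the quadratic terms:
107.6 x − 60.4 y = 4584.96
-136.8 x − 64.6 y = -5802.03
Solving the 2×2 system: x ≈ 42.5, y ≈ -0.2 km.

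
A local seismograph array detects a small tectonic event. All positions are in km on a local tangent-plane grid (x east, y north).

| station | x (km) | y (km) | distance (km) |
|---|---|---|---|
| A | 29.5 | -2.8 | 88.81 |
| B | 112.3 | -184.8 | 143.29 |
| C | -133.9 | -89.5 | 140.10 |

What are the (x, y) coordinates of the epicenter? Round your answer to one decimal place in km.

6.2 km east, -88.5 km north

Circle about each station: (x − 29.5)² + (y + 2.8)² = 88.81²; (x − 112.3)² + (y + 184.8)² = 143.29²; (x + 133.9)² + (y + 89.5)² = 140.10².
Subtracting pairs of circle equations eliminates x²+y² and gives linear equations (the radical axes):
165.6 x − 364.0 y = 33239.43
-326.8 x − 173.4 y = 13320.58
Solving the 2×2 system: x ≈ 6.2, y ≈ -88.5 km.
Check against A (with the unrounded x, y): √((x − 29.5)²+(y + 2.8)²) = 88.81 ≈ 88.81 km. ✓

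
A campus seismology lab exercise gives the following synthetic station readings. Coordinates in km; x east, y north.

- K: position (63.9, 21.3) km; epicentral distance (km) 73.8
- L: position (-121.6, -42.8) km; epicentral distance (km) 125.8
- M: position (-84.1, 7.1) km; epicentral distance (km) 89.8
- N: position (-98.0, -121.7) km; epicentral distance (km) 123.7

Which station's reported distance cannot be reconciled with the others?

N

Solve using three stations at a time. Using K, L, M (subtract circle equations pairwise → linear system) gives (x, y) ≈ (1.9, -18.8).
Distances from that point to each station vs reported:
  K: calculated 73.8 vs reported 73.8 → residual 0.0 km
  L: calculated 125.8 vs reported 125.8 → residual 0.0 km
  M: calculated 89.8 vs reported 89.8 → residual 0.0 km
  N: calculated 143.4 vs reported 123.7 → residual 19.7 km
K, L, M are mutually consistent (residuals ≈ 0); N is off by 19.7 km.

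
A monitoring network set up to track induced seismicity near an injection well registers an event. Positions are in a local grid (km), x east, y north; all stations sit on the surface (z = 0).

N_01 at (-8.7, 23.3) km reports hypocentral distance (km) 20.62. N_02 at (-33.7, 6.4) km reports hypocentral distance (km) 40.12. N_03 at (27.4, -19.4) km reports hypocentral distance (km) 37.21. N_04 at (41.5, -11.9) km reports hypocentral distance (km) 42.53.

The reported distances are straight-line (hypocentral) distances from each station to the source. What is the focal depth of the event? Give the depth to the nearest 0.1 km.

Each station gives a sphere (x−x_i)² + (y−y_i)² + z² = d_i² (stations at z=0).
Subtracting the N_01 sphere from N_02 and N_03: z² cancels, leaving linear equations in x and y:
-50.0 x − 33.8 y = -626.36
72.2 x − 85.4 y = -450.86
Solving: x ≈ 5.700, y ≈ 10.099 km (keep extra digits for the depth step; rounded: 5.7, 10.1).
Then from the N_01 sphere: z² = 20.62² − (x + 8.7)² − (y − 23.3)² with x = 5.700, y = 10.099, so z ≈ 6.600 ≈ 6.6 km.

6.6 km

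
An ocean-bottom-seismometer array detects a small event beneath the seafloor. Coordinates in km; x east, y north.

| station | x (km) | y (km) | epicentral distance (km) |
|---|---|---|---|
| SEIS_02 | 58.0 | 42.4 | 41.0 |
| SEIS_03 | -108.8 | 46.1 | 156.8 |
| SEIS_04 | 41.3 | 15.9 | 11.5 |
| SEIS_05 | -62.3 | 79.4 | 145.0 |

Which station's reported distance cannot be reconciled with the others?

SEIS_05

Solve using three stations at a time. Using SEIS_02, SEIS_03, SEIS_04 (subtract circle equations pairwise → linear system) gives (x, y) ≈ (42.4, 4.5).
Distances from that point to each station vs reported:
  SEIS_02: calculated 41.0 vs reported 41.0 → residual 0.0 km
  SEIS_03: calculated 156.8 vs reported 156.8 → residual 0.0 km
  SEIS_04: calculated 11.4 vs reported 11.5 → residual 0.1 km
  SEIS_05: calculated 128.7 vs reported 145.0 → residual 16.3 km
SEIS_02, SEIS_03, SEIS_04 are mutually consistent (residuals ≈ 0); SEIS_05 is off by 16.3 km.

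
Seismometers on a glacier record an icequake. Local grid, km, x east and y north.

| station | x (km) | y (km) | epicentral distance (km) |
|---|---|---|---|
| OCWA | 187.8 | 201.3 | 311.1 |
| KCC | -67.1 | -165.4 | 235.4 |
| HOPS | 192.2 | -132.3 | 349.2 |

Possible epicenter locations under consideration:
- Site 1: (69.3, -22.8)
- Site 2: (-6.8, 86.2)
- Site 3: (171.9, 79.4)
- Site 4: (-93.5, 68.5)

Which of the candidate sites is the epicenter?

Site 4

For each candidate, compare |candidate − station| to the reported distance:
Site 1: residuals OCWA 57.6, KCC 38.1, HOPS 184.6 → max 184.6 km
Site 2: residuals OCWA 85.0, KCC 23.3, HOPS 53.7 → max 85.0 km
Site 3: residuals OCWA 188.2, KCC 106.7, HOPS 136.5 → max 188.2 km
Site 4: residuals OCWA 0.0, KCC 0.0, HOPS 0.0 → max 0.0 km
Only Site 4 has all residuals ≈ 0.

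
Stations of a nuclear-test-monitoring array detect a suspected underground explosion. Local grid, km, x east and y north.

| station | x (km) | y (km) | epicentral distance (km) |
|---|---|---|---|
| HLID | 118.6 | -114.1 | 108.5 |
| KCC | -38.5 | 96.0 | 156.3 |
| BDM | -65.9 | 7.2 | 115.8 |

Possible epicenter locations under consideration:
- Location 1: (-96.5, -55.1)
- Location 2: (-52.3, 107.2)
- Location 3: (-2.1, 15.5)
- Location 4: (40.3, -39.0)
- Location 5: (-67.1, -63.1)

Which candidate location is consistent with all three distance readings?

For each candidate, compare |candidate − station| to the reported distance:
Location 1: residuals HLID 114.5, KCC 5.5, BDM 46.4 → max 114.5 km
Location 2: residuals HLID 171.1, KCC 138.5, BDM 14.9 → max 171.1 km
Location 3: residuals HLID 68.6, KCC 68.0, BDM 51.5 → max 68.6 km
Location 4: residuals HLID 0.0, KCC 0.0, BDM 0.0 → max 0.0 km
Location 5: residuals HLID 84.1, KCC 5.4, BDM 45.5 → max 84.1 km
Only Location 4 has all residuals ≈ 0.

Location 4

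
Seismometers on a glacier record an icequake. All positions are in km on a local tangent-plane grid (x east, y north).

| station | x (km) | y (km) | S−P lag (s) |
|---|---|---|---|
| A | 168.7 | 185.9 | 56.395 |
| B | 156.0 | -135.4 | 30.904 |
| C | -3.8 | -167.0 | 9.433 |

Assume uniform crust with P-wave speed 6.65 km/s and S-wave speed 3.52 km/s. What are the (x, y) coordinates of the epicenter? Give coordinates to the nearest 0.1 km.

Distance from S−P lag: d = Δt · v_P v_S / (v_P − v_S) = Δt · (6.65·3.52)/(6.65−3.52) ≈ 7.4786·Δt.
So d_A = 421.76, d_B = 231.12, d_C = 70.55 km.
Circle about each station: (x − 168.7)² + (y − 185.9)² = 421.76²; (x − 156.0)² + (y + 135.4)² = 231.12²; (x + 3.8)² + (y + 167.0)² = 70.55².
Subtracting pairs of circle equations eliminates x²+y² and gives linear equations (the radical axes):
-25.4 x − 642.6 y = 104115.70
-345.0 x − 705.8 y = 137789.14
Solving the 2×2 system: x ≈ -73.9, y ≈ -159.1 km.

x ≈ -73.9 km, y ≈ -159.1 km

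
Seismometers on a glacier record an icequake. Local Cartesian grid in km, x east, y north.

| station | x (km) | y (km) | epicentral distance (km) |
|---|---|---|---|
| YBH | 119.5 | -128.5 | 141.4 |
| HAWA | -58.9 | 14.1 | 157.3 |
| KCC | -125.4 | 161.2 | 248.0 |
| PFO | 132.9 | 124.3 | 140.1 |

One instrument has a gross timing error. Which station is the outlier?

HAWA

Solve using three stations at a time. Using YBH, KCC, PFO (subtract circle equations pairwise → linear system) gives (x, y) ≈ (64.7, 1.9).
Distances from that point to each station vs reported:
  YBH: calculated 141.4 vs reported 141.4 → residual 0.0 km
  HAWA: calculated 124.2 vs reported 157.3 → residual 33.1 km
  KCC: calculated 248.0 vs reported 248.0 → residual 0.0 km
  PFO: calculated 140.1 vs reported 140.1 → residual 0.0 km
YBH, KCC, PFO are mutually consistent (residuals ≈ 0); HAWA is off by 33.1 km.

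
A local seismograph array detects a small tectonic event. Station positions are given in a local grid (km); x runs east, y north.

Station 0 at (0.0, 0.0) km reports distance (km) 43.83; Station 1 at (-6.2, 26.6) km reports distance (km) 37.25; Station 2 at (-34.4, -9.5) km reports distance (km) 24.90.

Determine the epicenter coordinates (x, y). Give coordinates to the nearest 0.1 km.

-41.4 km east, 14.4 km north

Circle about each station: x² + y² = 43.83²; (x + 6.2)² + (y − 26.6)² = 37.25²; (x + 34.4)² + (y + 9.5)² = 24.90².
Subtracting the Station 0 equation from the Station 1 and Station 2 equations removes the quadratic terms:
-12.4 x + 53.2 y = 1279.51
-68.8 x − 19.0 y = 2574.67
Solving the 2×2 system: x ≈ -41.4, y ≈ 14.4 km.
Check against Station 0 (with the unrounded x, y): √(x²+y²) = 43.83 ≈ 43.83 km. ✓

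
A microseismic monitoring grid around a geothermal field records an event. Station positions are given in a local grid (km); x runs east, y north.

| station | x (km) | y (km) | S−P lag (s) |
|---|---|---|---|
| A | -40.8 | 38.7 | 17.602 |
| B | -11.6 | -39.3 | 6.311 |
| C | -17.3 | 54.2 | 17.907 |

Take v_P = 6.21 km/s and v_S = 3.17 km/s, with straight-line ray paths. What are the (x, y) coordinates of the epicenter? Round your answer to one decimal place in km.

Distance from S−P lag: d = Δt · v_P v_S / (v_P − v_S) = Δt · (6.21·3.17)/(6.21−3.17) ≈ 6.4756·Δt.
So d_A = 113.98, d_B = 40.87, d_C = 115.96 km.
Circle about each station: (x + 40.8)² + (y − 38.7)² = 113.98²; (x + 11.6)² + (y + 39.3)² = 40.87²; (x + 17.3)² + (y − 54.2)² = 115.96².
Subtracting the A equation from the B and C equations removes the quadratic terms:
58.4 x − 156.0 y = 9837.80
47.0 x + 31.0 y = -380.68
Solving the 2×2 system: x ≈ 26.9, y ≈ -53.0 km.

x ≈ 26.9 km, y ≈ -53.0 km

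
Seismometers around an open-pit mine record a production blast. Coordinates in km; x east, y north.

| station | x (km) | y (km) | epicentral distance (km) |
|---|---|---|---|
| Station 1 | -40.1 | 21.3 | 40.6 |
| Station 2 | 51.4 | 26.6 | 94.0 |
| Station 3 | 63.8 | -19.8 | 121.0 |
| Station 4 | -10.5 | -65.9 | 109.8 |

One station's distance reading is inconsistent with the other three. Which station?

Station 1

Solve using three stations at a time. Using Station 2, Station 3, Station 4 (subtract circle equations pairwise → linear system) gives (x, y) ≈ (-41.8, 39.4).
Distances from that point to each station vs reported:
  Station 1: calculated 18.2 vs reported 40.6 → residual 22.4 km
  Station 2: calculated 94.1 vs reported 94.0 → residual 0.1 km
  Station 3: calculated 121.0 vs reported 121.0 → residual 0.0 km
  Station 4: calculated 109.8 vs reported 109.8 → residual 0.0 km
Station 2, Station 3, Station 4 are mutually consistent (residuals ≈ 0); Station 1 is off by 22.4 km.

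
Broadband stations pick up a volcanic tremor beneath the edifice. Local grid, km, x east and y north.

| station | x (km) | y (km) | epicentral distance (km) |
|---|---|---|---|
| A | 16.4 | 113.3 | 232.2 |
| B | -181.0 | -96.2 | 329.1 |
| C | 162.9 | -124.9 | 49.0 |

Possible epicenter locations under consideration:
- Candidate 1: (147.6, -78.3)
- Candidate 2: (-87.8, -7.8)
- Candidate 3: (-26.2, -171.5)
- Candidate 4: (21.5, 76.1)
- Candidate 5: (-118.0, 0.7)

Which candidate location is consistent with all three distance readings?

For each candidate, compare |candidate − station| to the reported distance:
Candidate 1: residuals A 0.0, B 0.0, C 0.0 → max 0.0 km
Candidate 2: residuals A 72.4, B 200.6, C 227.7 → max 227.7 km
Candidate 3: residuals A 55.8, B 157.0, C 145.8 → max 157.0 km
Candidate 4: residuals A 194.7, B 63.2, C 196.8 → max 196.8 km
Candidate 5: residuals A 56.9, B 213.5, C 258.7 → max 258.7 km
Only Candidate 1 has all residuals ≈ 0.

Candidate 1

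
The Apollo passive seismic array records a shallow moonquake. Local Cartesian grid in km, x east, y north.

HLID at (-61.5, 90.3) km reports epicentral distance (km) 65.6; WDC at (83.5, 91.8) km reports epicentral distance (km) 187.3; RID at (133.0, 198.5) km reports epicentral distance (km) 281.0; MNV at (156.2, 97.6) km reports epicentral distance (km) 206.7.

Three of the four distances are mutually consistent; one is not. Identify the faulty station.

MNV

Solve using three stations at a time. Using HLID, WDC, RID (subtract circle equations pairwise → linear system) gives (x, y) ≈ (-94.5, 33.6).
Distances from that point to each station vs reported:
  HLID: calculated 65.6 vs reported 65.6 → residual 0.0 km
  WDC: calculated 187.3 vs reported 187.3 → residual 0.0 km
  RID: calculated 281.0 vs reported 281.0 → residual 0.0 km
  MNV: calculated 258.8 vs reported 206.7 → residual 52.1 km
HLID, WDC, RID are mutually consistent (residuals ≈ 0); MNV is off by 52.1 km.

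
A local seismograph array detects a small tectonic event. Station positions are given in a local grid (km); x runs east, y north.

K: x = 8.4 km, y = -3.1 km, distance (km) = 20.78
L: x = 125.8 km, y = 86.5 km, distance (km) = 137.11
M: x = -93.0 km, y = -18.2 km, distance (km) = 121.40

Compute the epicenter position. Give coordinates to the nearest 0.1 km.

28.1 km east, -9.7 km north

Circle about each station: (x − 8.4)² + (y + 3.1)² = 20.78²; (x − 125.8)² + (y − 86.5)² = 137.11²; (x + 93.0)² + (y + 18.2)² = 121.40².
Subtracting pairs of circle equations eliminates x²+y² and gives linear equations (the radical axes):
234.8 x + 179.2 y = 4860.38
-202.8 x − 30.2 y = -5406.08
Solving the 2×2 system: x ≈ 28.1, y ≈ -9.7 km.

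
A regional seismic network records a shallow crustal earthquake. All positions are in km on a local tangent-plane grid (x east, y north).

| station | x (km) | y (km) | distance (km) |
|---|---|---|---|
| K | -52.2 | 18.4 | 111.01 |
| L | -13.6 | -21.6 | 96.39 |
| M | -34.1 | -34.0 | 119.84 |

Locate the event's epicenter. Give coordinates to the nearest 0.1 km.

Circle about each station: (x + 52.2)² + (y − 18.4)² = 111.01²; (x + 13.6)² + (y + 21.6)² = 96.39²; (x + 34.1)² + (y + 34.0)² = 119.84².
Subtracting pairs of circle equations eliminates x²+y² and gives linear equations (the radical axes):
77.2 x − 80.0 y = 620.31
36.2 x − 104.8 y = -2783.00
Solving the 2×2 system: x ≈ 55.4, y ≈ 45.7 km.
Check against K (with the unrounded x, y): √((x + 52.2)²+(y − 18.4)²) = 110.98 ≈ 111.01 km. ✓

55.4 km east, 45.7 km north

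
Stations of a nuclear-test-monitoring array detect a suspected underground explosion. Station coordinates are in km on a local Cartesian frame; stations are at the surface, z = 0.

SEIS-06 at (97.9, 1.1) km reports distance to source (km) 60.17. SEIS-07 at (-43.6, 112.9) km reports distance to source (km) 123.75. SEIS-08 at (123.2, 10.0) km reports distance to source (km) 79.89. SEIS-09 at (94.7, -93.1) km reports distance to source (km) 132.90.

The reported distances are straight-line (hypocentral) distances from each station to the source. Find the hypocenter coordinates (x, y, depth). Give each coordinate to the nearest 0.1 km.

Each station gives a sphere (x−x_i)² + (y−y_i)² + z² = d_i² (stations at z=0).
Subtracting the SEIS-06 sphere from SEIS-07 and SEIS-08: z² cancels, leaving linear equations in x and y:
-283.0 x + 223.6 y = -6631.88
50.6 x + 17.8 y = 2930.64
Solving: x ≈ 47.294, y ≈ 30.199 km (keep extra digits for the depth step; rounded: 47.3, 30.2).
Then from the SEIS-06 sphere: z² = 60.17² − (x − 97.9)² − (y − 1.1)² with x = 47.294, y = 30.199, so z ≈ 14.585 ≈ 14.6 km.

x ≈ 47.3 km, y ≈ 30.2 km, depth ≈ 14.6 km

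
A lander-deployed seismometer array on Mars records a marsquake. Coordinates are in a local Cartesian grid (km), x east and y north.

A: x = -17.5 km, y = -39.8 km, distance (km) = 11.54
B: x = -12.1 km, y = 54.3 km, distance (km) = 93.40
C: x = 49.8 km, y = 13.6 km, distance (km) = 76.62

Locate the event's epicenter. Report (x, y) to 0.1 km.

Circle about each station: (x + 17.5)² + (y + 39.8)² = 11.54²; (x + 12.1)² + (y − 54.3)² = 93.40²; (x − 49.8)² + (y − 13.6)² = 76.62².
Subtracting pairs of circle equations eliminates x²+y² and gives linear equations (the radical axes):
10.8 x + 188.2 y = -7385.78
134.6 x + 106.8 y = -4962.74
Solving the 2×2 system: x ≈ -6.0, y ≈ -38.9 km.

-6.0 km east, -38.9 km north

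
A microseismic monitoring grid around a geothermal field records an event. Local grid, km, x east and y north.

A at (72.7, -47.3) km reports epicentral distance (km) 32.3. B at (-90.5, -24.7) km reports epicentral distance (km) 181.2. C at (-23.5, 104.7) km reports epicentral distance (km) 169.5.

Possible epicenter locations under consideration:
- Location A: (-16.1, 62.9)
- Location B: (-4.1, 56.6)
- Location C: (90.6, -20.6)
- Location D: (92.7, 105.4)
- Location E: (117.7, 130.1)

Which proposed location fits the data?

For each candidate, compare |candidate − station| to the reported distance:
Location A: residuals A 109.2, B 66.3, C 127.1 → max 127.1 km
Location B: residuals A 96.9, B 62.6, C 117.6 → max 117.6 km
Location C: residuals A 0.2, B 0.1, C 0.0 → max 0.2 km
Location D: residuals A 121.7, B 43.5, C 53.3 → max 121.7 km
Location E: residuals A 150.7, B 78.2, C 26.0 → max 150.7 km
Only Location C has all residuals ≈ 0.

Location C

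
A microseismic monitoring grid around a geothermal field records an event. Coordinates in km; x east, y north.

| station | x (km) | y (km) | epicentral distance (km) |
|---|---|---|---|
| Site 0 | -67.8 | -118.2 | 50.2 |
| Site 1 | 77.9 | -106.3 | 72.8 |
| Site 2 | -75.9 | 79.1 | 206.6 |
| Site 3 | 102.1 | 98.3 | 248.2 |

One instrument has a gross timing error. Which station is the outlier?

Site 1

Solve using three stations at a time. Using Site 0, Site 2, Site 3 (subtract circle equations pairwise → linear system) gives (x, y) ≈ (-17.6, -119.1).
Distances from that point to each station vs reported:
  Site 0: calculated 50.2 vs reported 50.2 → residual 0.0 km
  Site 1: calculated 96.4 vs reported 72.8 → residual 23.6 km
  Site 2: calculated 206.6 vs reported 206.6 → residual 0.0 km
  Site 3: calculated 248.2 vs reported 248.2 → residual 0.0 km
Site 0, Site 2, Site 3 are mutually consistent (residuals ≈ 0); Site 1 is off by 23.6 km.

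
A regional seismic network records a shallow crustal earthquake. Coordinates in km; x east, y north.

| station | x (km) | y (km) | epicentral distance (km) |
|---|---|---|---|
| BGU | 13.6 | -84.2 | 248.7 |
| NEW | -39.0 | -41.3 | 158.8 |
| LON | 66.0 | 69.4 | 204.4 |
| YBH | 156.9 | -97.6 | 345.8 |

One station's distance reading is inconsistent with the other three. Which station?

Solve using three stations at a time. Using NEW, LON, YBH (subtract circle equations pairwise → linear system) gives (x, y) ≈ (-138.1, 83.0).
Distances from that point to each station vs reported:
  BGU: calculated 225.8 vs reported 248.7 → residual 22.9 km
  NEW: calculated 159.0 vs reported 158.8 → residual 0.2 km
  LON: calculated 204.5 vs reported 204.4 → residual 0.1 km
  YBH: calculated 345.9 vs reported 345.8 → residual 0.1 km
NEW, LON, YBH are mutually consistent (residuals ≈ 0); BGU is off by 22.9 km.

BGU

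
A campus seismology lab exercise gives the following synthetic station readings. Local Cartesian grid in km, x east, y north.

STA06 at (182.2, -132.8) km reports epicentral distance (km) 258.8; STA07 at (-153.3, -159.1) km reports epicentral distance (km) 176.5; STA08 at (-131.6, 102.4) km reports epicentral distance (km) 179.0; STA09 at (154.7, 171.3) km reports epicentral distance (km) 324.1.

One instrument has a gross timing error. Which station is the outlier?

STA07

Solve using three stations at a time. Using STA06, STA08, STA09 (subtract circle equations pairwise → linear system) gives (x, y) ≈ (-67.4, -64.7).
Distances from that point to each station vs reported:
  STA06: calculated 258.8 vs reported 258.8 → residual 0.0 km
  STA07: calculated 127.6 vs reported 176.5 → residual 48.9 km
  STA08: calculated 179.0 vs reported 179.0 → residual 0.0 km
  STA09: calculated 324.1 vs reported 324.1 → residual 0.0 km
STA06, STA08, STA09 are mutually consistent (residuals ≈ 0); STA07 is off by 48.9 km.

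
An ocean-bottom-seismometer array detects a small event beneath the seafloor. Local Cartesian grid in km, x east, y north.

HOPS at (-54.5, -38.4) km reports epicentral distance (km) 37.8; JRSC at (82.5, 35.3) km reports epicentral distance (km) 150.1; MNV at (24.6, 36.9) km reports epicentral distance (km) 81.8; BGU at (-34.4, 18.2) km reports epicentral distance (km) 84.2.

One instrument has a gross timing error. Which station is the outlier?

Solve using three stations at a time. Using HOPS, JRSC, BGU (subtract circle equations pairwise → linear system) gives (x, y) ≈ (-28.5, -65.8).
Distances from that point to each station vs reported:
  HOPS: calculated 37.8 vs reported 37.8 → residual 0.0 km
  JRSC: calculated 150.1 vs reported 150.1 → residual 0.0 km
  MNV: calculated 115.6 vs reported 81.8 → residual 33.8 km
  BGU: calculated 84.2 vs reported 84.2 → residual 0.0 km
HOPS, JRSC, BGU are mutually consistent (residuals ≈ 0); MNV is off by 33.8 km.

MNV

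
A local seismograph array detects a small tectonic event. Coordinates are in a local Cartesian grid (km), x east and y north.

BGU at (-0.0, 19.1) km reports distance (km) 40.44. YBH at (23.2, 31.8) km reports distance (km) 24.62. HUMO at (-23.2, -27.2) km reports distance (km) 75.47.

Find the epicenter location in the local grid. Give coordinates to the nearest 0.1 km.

Circle about each station: x² + (y − 19.1)² = 40.44²; (x − 23.2)² + (y − 31.8)² = 24.62²; (x + 23.2)² + (y + 27.2)² = 75.47².
Subtracting the BGU equation from the YBH and HUMO equations removes the quadratic terms:
46.4 x + 25.4 y = 2213.92
-46.4 x − 92.6 y = -3147.06
Solving the 2×2 system: x ≈ 40.1, y ≈ 13.9 km.

(40.1, 13.9)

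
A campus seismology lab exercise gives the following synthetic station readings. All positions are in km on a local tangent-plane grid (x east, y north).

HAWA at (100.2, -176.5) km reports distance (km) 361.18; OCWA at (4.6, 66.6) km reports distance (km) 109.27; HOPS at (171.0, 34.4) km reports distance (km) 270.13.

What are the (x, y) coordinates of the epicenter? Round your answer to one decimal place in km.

x ≈ -78.8 km, y ≈ 137.2 km

Circle about each station: (x − 100.2)² + (y + 176.5)² = 361.18²; (x − 4.6)² + (y − 66.6)² = 109.27²; (x − 171.0)² + (y − 34.4)² = 270.13².
Subtracting the HAWA equation from the OCWA and HOPS equations removes the quadratic terms:
-191.2 x + 486.2 y = 81775.49
141.6 x + 421.8 y = 46712.85
Solving the 2×2 system: x ≈ -78.8, y ≈ 137.2 km.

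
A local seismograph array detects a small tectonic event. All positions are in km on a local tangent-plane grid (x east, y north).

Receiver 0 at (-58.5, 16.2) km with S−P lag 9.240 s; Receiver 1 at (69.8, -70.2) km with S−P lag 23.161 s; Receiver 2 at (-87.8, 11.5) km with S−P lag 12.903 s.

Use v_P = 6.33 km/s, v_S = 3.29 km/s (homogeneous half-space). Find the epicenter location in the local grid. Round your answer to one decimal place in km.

x ≈ -16.1 km, y ≈ 63.2 km

Distance from S−P lag: d = Δt · v_P v_S / (v_P − v_S) = Δt · (6.33·3.29)/(6.33−3.29) ≈ 6.8506·Δt.
So d_Receiver 0 = 63.30, d_Receiver 1 = 158.67, d_Receiver 2 = 88.39 km.
Circle about each station: (x + 58.5)² + (y − 16.2)² = 63.30²; (x − 69.8)² + (y + 70.2)² = 158.67²; (x + 87.8)² + (y − 11.5)² = 88.39².
Subtracting pairs of circle equations eliminates x²+y² and gives linear equations (the radical axes):
256.6 x − 172.8 y = -15053.89
-58.6 x − 9.4 y = 350.50
Solving the 2×2 system: x ≈ -16.1, y ≈ 63.2 km.
Check against Receiver 0 (with the unrounded x, y): √((x + 58.5)²+(y − 16.2)²) = 63.28 ≈ 63.30 km. ✓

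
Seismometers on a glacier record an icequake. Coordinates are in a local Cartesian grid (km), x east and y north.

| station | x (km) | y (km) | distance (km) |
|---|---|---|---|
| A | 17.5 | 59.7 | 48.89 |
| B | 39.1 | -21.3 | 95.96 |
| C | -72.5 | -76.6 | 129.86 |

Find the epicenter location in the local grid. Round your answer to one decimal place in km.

x ≈ -29.4 km, y ≈ 45.9 km

Circle about each station: (x − 17.5)² + (y − 59.7)² = 48.89²; (x − 39.1)² + (y + 21.3)² = 95.96²; (x + 72.5)² + (y + 76.6)² = 129.86².
Subtracting pairs of circle equations eliminates x²+y² and gives linear equations (the radical axes):
43.2 x − 162.0 y = -8705.93
-180.0 x − 272.6 y = -7219.92
Solving the 2×2 system: x ≈ -29.4, y ≈ 45.9 km.
Check against A (with the unrounded x, y): √((x − 17.5)²+(y − 59.7)²) = 48.89 ≈ 48.89 km. ✓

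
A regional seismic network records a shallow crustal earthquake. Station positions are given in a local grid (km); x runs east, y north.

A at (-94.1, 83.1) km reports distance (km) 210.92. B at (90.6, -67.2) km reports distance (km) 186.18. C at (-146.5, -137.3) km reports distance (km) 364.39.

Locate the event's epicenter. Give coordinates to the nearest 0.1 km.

(114.0, 117.5)

Circle about each station: (x + 94.1)² + (y − 83.1)² = 210.92²; (x − 90.6)² + (y + 67.2)² = 186.18²; (x + 146.5)² + (y + 137.3)² = 364.39².
Subtracting the A equation from the B and C equations removes the quadratic terms:
369.4 x − 300.6 y = 6788.03
-104.8 x − 440.8 y = -63739.71
Solving the 2×2 system: x ≈ 114.0, y ≈ 117.5 km.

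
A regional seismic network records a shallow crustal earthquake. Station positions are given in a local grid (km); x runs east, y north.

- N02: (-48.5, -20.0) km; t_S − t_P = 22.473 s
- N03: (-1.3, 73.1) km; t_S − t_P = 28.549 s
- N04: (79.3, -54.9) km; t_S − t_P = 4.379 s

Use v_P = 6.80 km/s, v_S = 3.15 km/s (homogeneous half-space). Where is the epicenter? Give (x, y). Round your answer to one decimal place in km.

Distance from S−P lag: d = Δt · v_P v_S / (v_P − v_S) = Δt · (6.80·3.15)/(6.80−3.15) ≈ 5.8685·Δt.
So d_N02 = 131.88, d_N03 = 167.54, d_N04 = 25.70 km.
Circle about each station: (x + 48.5)² + (y + 20.0)² = 131.88²; (x + 1.3)² + (y − 73.1)² = 167.54²; (x − 79.3)² + (y + 54.9)² = 25.70².
Subtracting the N02 equation from the N03 and N04 equations removes the quadratic terms:
94.4 x + 186.2 y = -8084.27
255.6 x − 69.8 y = 23282.09
Solving the 2×2 system: x ≈ 69.6, y ≈ -78.7 km.
Check against N02 (with the unrounded x, y): √((x + 48.5)²+(y + 20.0)²) = 131.88 ≈ 131.88 km. ✓

69.6 km east, -78.7 km north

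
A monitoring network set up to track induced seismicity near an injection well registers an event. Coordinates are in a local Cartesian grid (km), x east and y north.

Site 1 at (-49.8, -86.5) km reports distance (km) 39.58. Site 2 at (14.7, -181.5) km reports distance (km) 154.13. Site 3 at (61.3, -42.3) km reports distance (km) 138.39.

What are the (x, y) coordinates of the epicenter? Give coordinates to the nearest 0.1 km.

(-76.3, -57.1)

Circle about each station: (x + 49.8)² + (y + 86.5)² = 39.58²; (x − 14.7)² + (y + 181.5)² = 154.13²; (x − 61.3)² + (y + 42.3)² = 138.39².
Subtracting the Site 1 equation from the Site 2 and Site 3 equations removes the quadratic terms:
129.0 x − 190.0 y = 1006.57
222.2 x + 88.4 y = -22000.53
Solving the 2×2 system: x ≈ -76.3, y ≈ -57.1 km.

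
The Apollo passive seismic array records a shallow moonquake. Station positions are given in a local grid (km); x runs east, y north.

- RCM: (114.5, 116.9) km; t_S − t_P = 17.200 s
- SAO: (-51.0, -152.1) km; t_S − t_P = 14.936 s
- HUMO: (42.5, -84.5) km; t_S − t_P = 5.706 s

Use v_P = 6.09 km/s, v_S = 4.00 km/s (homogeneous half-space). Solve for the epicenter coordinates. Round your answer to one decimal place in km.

(109.0, -83.5)

Distance from S−P lag: d = Δt · v_P v_S / (v_P − v_S) = Δt · (6.09·4.00)/(6.09−4.00) ≈ 11.6555·Δt.
So d_RCM = 200.47, d_SAO = 174.09, d_HUMO = 66.51 km.
Circle about each station: (x − 114.5)² + (y − 116.9)² = 200.47²; (x + 51.0)² + (y + 152.1)² = 174.09²; (x − 42.5)² + (y + 84.5)² = 66.51².
Subtracting the RCM equation from the SAO and HUMO equations removes the quadratic terms:
-331.0 x − 538.0 y = 8840.44
-144.0 x − 402.8 y = 17935.28
Solving the 2×2 system: x ≈ 109.0, y ≈ -83.5 km.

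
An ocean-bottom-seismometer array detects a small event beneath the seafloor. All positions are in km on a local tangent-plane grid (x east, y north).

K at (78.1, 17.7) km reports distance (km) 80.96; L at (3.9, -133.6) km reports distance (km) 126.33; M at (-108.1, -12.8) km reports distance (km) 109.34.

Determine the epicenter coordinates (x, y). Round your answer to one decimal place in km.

Circle about each station: (x − 78.1)² + (y − 17.7)² = 80.96²; (x − 3.9)² + (y + 133.6)² = 126.33²; (x + 108.1)² + (y + 12.8)² = 109.34².
Subtracting the K equation from the L and M equations removes the quadratic terms:
-148.4 x − 302.6 y = 2046.52
-372.4 x − 61.0 y = 35.84
Solving the 2×2 system: x ≈ 1.1, y ≈ -7.3 km.

x ≈ 1.1 km, y ≈ -7.3 km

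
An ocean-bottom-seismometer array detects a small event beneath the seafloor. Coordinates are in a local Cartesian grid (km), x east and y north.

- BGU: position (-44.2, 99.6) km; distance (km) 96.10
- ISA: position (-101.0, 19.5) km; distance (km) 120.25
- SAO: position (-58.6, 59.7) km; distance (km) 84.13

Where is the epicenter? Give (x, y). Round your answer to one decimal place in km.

Circle about each station: (x + 44.2)² + (y − 99.6)² = 96.10²; (x + 101.0)² + (y − 19.5)² = 120.25²; (x + 58.6)² + (y − 59.7)² = 84.13².
Subtracting the BGU equation from the ISA and SAO equations removes the quadratic terms:
-113.6 x − 160.2 y = -6517.40
-28.8 x − 79.8 y = -2718.40
Solving the 2×2 system: x ≈ 19.0, y ≈ 27.2 km.

(19.0, 27.2)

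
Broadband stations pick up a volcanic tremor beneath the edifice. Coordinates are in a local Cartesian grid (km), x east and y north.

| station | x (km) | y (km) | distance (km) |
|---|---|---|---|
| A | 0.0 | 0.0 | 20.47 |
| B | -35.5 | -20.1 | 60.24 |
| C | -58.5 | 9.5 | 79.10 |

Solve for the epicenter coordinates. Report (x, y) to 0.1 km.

Circle about each station: x² + y² = 20.47²; (x + 35.5)² + (y + 20.1)² = 60.24²; (x + 58.5)² + (y − 9.5)² = 79.10².
Subtracting pairs of circle equations eliminates x²+y² and gives linear equations (the radical axes):
-71.0 x − 40.2 y = -1545.58
-117.0 x + 19.0 y = -2325.29
Solving the 2×2 system: x ≈ 20.3, y ≈ 2.6 km.

x ≈ 20.3 km, y ≈ 2.6 km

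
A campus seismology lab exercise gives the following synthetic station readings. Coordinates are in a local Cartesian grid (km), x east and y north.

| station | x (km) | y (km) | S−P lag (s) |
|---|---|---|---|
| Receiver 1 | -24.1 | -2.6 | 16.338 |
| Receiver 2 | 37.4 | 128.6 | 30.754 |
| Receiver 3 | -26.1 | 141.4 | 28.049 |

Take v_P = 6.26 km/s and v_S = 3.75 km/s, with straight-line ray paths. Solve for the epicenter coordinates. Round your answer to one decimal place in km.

-149.3 km east, -90.2 km north

Distance from S−P lag: d = Δt · v_P v_S / (v_P − v_S) = Δt · (6.26·3.75)/(6.26−3.75) ≈ 9.3526·Δt.
So d_Receiver 1 = 152.80, d_Receiver 2 = 287.63, d_Receiver 3 = 262.33 km.
Circle about each station: (x + 24.1)² + (y + 2.6)² = 152.80²; (x − 37.4)² + (y − 128.6)² = 287.63²; (x + 26.1)² + (y − 141.4)² = 262.33².
Subtracting the Receiver 1 equation from the Receiver 2 and Receiver 3 equations removes the quadratic terms:
123.0 x + 262.4 y = -42034.03
-4.0 x + 288.0 y = -25381.59
Solving the 2×2 system: x ≈ -149.3, y ≈ -90.2 km.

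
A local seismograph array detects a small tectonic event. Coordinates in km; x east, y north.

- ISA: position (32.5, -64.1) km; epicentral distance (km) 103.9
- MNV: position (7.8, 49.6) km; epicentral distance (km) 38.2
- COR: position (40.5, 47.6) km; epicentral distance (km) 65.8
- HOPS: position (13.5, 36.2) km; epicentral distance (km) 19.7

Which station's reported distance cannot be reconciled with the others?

Solve using three stations at a time. Using ISA, MNV, COR (subtract circle equations pairwise → linear system) gives (x, y) ≈ (-21.2, 24.8).
Distances from that point to each station vs reported:
  ISA: calculated 103.9 vs reported 103.9 → residual 0.0 km
  MNV: calculated 38.1 vs reported 38.2 → residual 0.1 km
  COR: calculated 65.8 vs reported 65.8 → residual 0.0 km
  HOPS: calculated 36.5 vs reported 19.7 → residual 16.8 km
ISA, MNV, COR are mutually consistent (residuals ≈ 0); HOPS is off by 16.8 km.

HOPS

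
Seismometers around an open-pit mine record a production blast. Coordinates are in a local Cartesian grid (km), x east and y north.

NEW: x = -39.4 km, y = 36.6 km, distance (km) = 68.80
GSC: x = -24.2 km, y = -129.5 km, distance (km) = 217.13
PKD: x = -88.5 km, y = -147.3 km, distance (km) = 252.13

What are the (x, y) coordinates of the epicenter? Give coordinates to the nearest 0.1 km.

9.5 km east, 85.0 km north

Circle about each station: (x + 39.4)² + (y − 36.6)² = 68.80²; (x + 24.2)² + (y + 129.5)² = 217.13²; (x + 88.5)² + (y + 147.3)² = 252.13².
Subtracting pairs of circle equations eliminates x²+y² and gives linear equations (the radical axes):
30.4 x − 332.2 y = -27948.03
-98.2 x − 367.8 y = -32198.48
Solving the 2×2 system: x ≈ 9.5, y ≈ 85.0 km.
Check against NEW (with the unrounded x, y): √((x + 39.4)²+(y − 36.6)²) = 68.82 ≈ 68.80 km. ✓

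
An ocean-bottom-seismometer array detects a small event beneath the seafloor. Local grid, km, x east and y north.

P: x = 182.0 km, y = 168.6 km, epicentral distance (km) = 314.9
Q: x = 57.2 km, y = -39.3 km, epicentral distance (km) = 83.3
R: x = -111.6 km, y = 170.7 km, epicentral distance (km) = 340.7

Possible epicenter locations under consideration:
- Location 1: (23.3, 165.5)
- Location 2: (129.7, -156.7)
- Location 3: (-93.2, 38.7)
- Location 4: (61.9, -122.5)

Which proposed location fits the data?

Location 4

For each candidate, compare |candidate − station| to the reported distance:
Location 1: residuals P 156.2, Q 124.3, R 205.7 → max 205.7 km
Location 2: residuals P 14.6, Q 54.7, R 66.0 → max 66.0 km
Location 3: residuals P 10.6, Q 86.1, R 207.4 → max 207.4 km
Location 4: residuals P 0.0, Q 0.0, R 0.0 → max 0.0 km
Only Location 4 has all residuals ≈ 0.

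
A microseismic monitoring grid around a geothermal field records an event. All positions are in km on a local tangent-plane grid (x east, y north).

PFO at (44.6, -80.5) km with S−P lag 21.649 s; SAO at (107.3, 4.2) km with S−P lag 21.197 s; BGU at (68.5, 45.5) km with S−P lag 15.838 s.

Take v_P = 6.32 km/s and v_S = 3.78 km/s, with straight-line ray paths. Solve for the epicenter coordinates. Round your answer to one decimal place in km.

Distance from S−P lag: d = Δt · v_P v_S / (v_P − v_S) = Δt · (6.32·3.78)/(6.32−3.78) ≈ 9.4054·Δt.
So d_PFO = 203.62, d_SAO = 199.37, d_BGU = 148.96 km.
Circle about each station: (x − 44.6)² + (y + 80.5)² = 203.62²; (x − 107.3)² + (y − 4.2)² = 199.37²; (x − 68.5)² + (y − 45.5)² = 148.96².
Subtracting the PFO equation from the SAO and BGU equations removes the quadratic terms:
125.4 x + 169.4 y = 4774.23
47.8 x + 252.0 y = 17565.11
Solving the 2×2 system: x ≈ -75.4, y ≈ 84.0 km.
Check against PFO (with the unrounded x, y): √((x − 44.6)²+(y + 80.5)²) = 203.63 ≈ 203.62 km. ✓

-75.4 km east, 84.0 km north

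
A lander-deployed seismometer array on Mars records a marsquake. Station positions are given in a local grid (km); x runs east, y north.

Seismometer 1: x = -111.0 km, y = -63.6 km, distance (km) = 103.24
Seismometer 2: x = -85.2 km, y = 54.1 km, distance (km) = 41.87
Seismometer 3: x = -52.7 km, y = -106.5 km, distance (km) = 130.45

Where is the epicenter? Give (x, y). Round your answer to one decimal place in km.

(-56.2, 23.9)

Circle about each station: (x + 111.0)² + (y + 63.6)² = 103.24²; (x + 85.2)² + (y − 54.1)² = 41.87²; (x + 52.7)² + (y + 106.5)² = 130.45².
Subtracting the Seismometer 1 equation from the Seismometer 2 and Seismometer 3 equations removes the quadratic terms:
51.6 x + 235.4 y = 2725.29
116.6 x − 85.8 y = -8605.12
Solving the 2×2 system: x ≈ -56.2, y ≈ 23.9 km.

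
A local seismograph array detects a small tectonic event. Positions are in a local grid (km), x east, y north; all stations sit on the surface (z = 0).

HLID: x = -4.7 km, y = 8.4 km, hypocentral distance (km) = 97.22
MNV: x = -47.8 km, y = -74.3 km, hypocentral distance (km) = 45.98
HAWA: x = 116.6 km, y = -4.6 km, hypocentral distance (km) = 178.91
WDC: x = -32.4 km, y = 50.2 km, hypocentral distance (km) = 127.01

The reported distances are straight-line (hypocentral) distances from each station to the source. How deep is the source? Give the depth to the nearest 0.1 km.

z ≈ 45.4 km

Each station gives a sphere (x−x_i)² + (y−y_i)² + z² = d_i² (stations at z=0).
Subtracting the HLID sphere from MNV and HAWA: z² cancels, leaving linear equations in x and y:
-86.2 x − 165.4 y = 15050.25
242.6 x − 26.0 y = -9032.99
Solving: x ≈ -44.500, y ≈ -67.801 km (keep extra digits for the depth step; rounded: -44.5, -67.8).
Then from the HLID sphere: z² = 97.22² − (x + 4.7)² − (y − 8.4)² with x = -44.500, y = -67.801, so z ≈ 45.399 ≈ 45.4 km.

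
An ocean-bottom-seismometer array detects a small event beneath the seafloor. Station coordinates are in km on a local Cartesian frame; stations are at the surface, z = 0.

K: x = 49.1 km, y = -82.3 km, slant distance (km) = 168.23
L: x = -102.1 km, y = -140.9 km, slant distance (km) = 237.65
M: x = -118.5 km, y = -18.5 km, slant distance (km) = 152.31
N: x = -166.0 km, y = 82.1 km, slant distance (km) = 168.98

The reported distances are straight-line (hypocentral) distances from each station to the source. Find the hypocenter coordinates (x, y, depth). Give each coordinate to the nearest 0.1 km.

(-3.9, 70.5, 46.3)

Each station gives a sphere (x−x_i)² + (y−y_i)² + z² = d_i² (stations at z=0).
Subtracting the K sphere from L and M: z² cancels, leaving linear equations in x and y:
-302.4 x − 117.2 y = -7083.07
-335.2 x + 127.6 y = 10303.40
Solving: x ≈ -3.901, y ≈ 70.500 km (keep extra digits for the depth step; rounded: -3.9, 70.5).
Then from the K sphere: z² = 168.23² − (x − 49.1)² − (y + 82.3)² with x = -3.901, y = 70.500, so z ≈ 46.308 ≈ 46.3 km.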